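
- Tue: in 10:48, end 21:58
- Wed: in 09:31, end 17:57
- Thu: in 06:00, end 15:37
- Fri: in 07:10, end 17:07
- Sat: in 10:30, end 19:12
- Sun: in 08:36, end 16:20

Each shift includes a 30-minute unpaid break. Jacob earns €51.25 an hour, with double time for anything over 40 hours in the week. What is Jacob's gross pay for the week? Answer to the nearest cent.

€3341.50

Tue: 10:48–21:58 = 11 h 10 min; less 30 min break → 10 h 40 min
Wed: 09:31–17:57 = 8 h 26 min; less 30 min break → 7 h 56 min
Thu: 06:00–15:37 = 9 h 37 min; less 30 min break → 9 h 7 min
Fri: 07:10–17:07 = 9 h 57 min; less 30 min break → 9 h 27 min
Sat: 10:30–19:12 = 8 h 42 min; less 30 min break → 8 h 12 min
Sun: 08:36–16:20 = 7 h 44 min; less 30 min break → 7 h 14 min
Total worked: 52 h 36 min = 3156 min.
Regular 40 h 0 min = 2400 min at €51.25/h; overtime 12 h 36 min = 756 min at €102.50/h.
Pay = (2400 × €51.25 + 756 × €102.50) ÷ 60 = €3341.50.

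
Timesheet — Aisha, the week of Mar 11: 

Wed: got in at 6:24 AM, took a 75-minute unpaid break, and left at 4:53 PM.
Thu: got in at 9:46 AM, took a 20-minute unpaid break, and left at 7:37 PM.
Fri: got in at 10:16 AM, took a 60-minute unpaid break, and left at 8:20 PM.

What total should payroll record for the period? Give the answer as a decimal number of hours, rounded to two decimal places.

27.82 hours

Wed: 6:24 AM–4:53 PM = 10 h 29 min; less 75 min break → 9 h 14 min
Thu: 9:46 AM–7:37 PM = 9 h 51 min; less 20 min break → 9 h 31 min
Fri: 10:16 AM–8:20 PM = 10 h 4 min; less 60 min break → 9 h 4 min
Total: 9 h 14 min + 9 h 31 min + 9 h 4 min = 27 h 49 min.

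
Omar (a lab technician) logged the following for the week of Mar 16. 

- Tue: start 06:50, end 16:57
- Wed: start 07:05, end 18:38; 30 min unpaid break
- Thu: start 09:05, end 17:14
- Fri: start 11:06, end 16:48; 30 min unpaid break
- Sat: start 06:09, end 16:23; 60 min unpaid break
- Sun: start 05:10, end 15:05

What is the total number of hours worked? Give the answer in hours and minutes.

Tue: 06:50–16:57 = 10 h 7 min
Wed: 07:05–18:38 = 11 h 33 min; less 30 min break → 11 h 3 min
Thu: 09:05–17:14 = 8 h 9 min
Fri: 11:06–16:48 = 5 h 42 min; less 30 min break → 5 h 12 min
Sat: 06:09–16:23 = 10 h 14 min; less 60 min break → 9 h 14 min
Sun: 05:10–15:05 = 9 h 55 min
Total: 10 h 7 min + 11 h 3 min + 8 h 9 min + 5 h 12 min + 9 h 14 min + 9 h 55 min = 53 h 40 min.

53 h 40 min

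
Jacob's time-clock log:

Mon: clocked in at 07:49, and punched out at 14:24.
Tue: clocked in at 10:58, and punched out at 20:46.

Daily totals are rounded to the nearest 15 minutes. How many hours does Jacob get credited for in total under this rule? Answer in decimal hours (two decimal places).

Mon: 07:49–14:24 = 6 h 35 min → rounds to 6 h 30 min
Tue: 10:58–20:46 = 9 h 48 min → rounds to 9 h 45 min
Total credited: 16 h 15 min.

16.25 hours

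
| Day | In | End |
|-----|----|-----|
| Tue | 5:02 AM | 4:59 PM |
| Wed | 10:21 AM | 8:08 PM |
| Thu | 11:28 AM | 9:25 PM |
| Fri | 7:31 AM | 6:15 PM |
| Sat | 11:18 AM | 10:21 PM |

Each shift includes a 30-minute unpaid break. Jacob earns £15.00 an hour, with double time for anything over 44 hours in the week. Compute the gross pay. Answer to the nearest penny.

Tue: 5:02 AM–4:59 PM = 11 h 57 min; less 30 min break → 11 h 27 min
Wed: 10:21 AM–8:08 PM = 9 h 47 min; less 30 min break → 9 h 17 min
Thu: 11:28 AM–9:25 PM = 9 h 57 min; less 30 min break → 9 h 27 min
Fri: 7:31 AM–6:15 PM = 10 h 44 min; less 30 min break → 10 h 14 min
Sat: 11:18 AM–10:21 PM = 11 h 3 min; less 30 min break → 10 h 33 min
Total worked: 50 h 58 min = 3058 min.
Regular 44 h 0 min = 2640 min at £15.00/h; overtime 6 h 58 min = 418 min at £30.00/h.
Pay = (2640 × £15.00 + 418 × £30.00) ÷ 60 = £869.00.

£869.00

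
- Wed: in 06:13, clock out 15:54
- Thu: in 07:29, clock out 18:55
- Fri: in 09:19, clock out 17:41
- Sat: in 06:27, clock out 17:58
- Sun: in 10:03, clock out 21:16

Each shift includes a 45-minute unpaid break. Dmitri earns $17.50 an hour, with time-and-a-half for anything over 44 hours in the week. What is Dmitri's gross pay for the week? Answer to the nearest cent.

$887.25

Wed: 06:13–15:54 = 9 h 41 min; less 45 min break → 8 h 56 min
Thu: 07:29–18:55 = 11 h 26 min; less 45 min break → 10 h 41 min
Fri: 09:19–17:41 = 8 h 22 min; less 45 min break → 7 h 37 min
Sat: 06:27–17:58 = 11 h 31 min; less 45 min break → 10 h 46 min
Sun: 10:03–21:16 = 11 h 13 min; less 45 min break → 10 h 28 min
Total worked: 48 h 28 min = 2908 min.
Regular 44 h 0 min = 2640 min at $17.50/h; overtime 4 h 28 min = 268 min at $26.25/h.
Pay = (2640 × $17.50 + 268 × $26.25) ÷ 60 = $887.25.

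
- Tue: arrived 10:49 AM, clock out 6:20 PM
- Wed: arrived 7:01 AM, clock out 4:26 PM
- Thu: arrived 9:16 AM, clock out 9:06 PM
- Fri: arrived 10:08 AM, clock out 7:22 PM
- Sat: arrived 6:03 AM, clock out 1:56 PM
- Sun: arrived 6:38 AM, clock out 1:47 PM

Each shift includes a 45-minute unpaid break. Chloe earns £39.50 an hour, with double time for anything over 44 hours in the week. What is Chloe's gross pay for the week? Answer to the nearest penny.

£2096.13

Tue: 10:49 AM–6:20 PM = 7 h 31 min; less 45 min break → 6 h 46 min
Wed: 7:01 AM–4:26 PM = 9 h 25 min; less 45 min break → 8 h 40 min
Thu: 9:16 AM–9:06 PM = 11 h 50 min; less 45 min break → 11 h 5 min
Fri: 10:08 AM–7:22 PM = 9 h 14 min; less 45 min break → 8 h 29 min
Sat: 6:03 AM–1:56 PM = 7 h 53 min; less 45 min break → 7 h 8 min
Sun: 6:38 AM–1:47 PM = 7 h 9 min; less 45 min break → 6 h 24 min
Total worked: 48 h 32 min = 2912 min.
Regular 44 h 0 min = 2640 min at £39.50/h; overtime 4 h 32 min = 272 min at £79.00/h.
Pay = (2640 × £39.50 + 272 × £79.00) ÷ 60 = £2096.13.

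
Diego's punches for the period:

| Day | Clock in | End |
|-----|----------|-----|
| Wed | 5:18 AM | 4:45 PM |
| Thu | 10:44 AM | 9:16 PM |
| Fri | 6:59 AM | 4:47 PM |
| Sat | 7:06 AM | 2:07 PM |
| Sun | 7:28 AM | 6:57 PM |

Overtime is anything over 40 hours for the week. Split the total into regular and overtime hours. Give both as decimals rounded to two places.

Regular 40.00 hours, overtime 10.28 hours

Wed: 5:18 AM–4:45 PM = 11 h 27 min
Thu: 10:44 AM–9:16 PM = 10 h 32 min
Fri: 6:59 AM–4:47 PM = 9 h 48 min
Sat: 7:06 AM–2:07 PM = 7 h 1 min
Sun: 7:28 AM–6:57 PM = 11 h 29 min
Total worked: 50 h 17 min = 50.28 h.
Threshold 40 h → overtime 10 h 17 min, regular 40 h 0 min.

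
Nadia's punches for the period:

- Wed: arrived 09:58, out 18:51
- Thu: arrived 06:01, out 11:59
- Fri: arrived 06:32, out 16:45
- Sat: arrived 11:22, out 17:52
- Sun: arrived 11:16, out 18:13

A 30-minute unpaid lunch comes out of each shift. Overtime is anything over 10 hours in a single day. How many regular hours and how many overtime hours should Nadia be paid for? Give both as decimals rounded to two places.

Wed: 09:58–18:51 = 8 h 53 min; less 30 min break → 8 h 23 min
Thu: 06:01–11:59 = 5 h 58 min; less 30 min break → 5 h 28 min
Fri: 06:32–16:45 = 10 h 13 min; less 30 min break → 9 h 43 min
Sat: 11:22–17:52 = 6 h 30 min; less 30 min break → 6 h 0 min
Sun: 11:16–18:13 = 6 h 57 min; less 30 min break → 6 h 27 min
Wed reg 8 h 23 min / OT 0 h 0 min; Thu reg 5 h 28 min / OT 0 h 0 min; Fri reg 9 h 43 min / OT 0 h 0 min; Sat reg 6 h 0 min / OT 0 h 0 min; Sun reg 6 h 27 min / OT 0 h 0 min.
Totals: regular 36 h 1 min, overtime 0 h 0 min.

Regular 36.02 hours, overtime 0.00 hours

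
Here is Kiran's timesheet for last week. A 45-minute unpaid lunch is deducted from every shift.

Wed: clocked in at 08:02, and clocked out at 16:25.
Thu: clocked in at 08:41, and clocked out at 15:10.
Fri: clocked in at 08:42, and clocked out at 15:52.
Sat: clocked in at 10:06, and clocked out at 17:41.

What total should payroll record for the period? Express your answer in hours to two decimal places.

Wed: 08:02–16:25 = 8 h 23 min; less 45 min break → 7 h 38 min
Thu: 08:41–15:10 = 6 h 29 min; less 45 min break → 5 h 44 min
Fri: 08:42–15:52 = 7 h 10 min; less 45 min break → 6 h 25 min
Sat: 10:06–17:41 = 7 h 35 min; less 45 min break → 6 h 50 min
Total: 7 h 38 min + 5 h 44 min + 6 h 25 min + 6 h 50 min = 26 h 37 min.

26.62 hours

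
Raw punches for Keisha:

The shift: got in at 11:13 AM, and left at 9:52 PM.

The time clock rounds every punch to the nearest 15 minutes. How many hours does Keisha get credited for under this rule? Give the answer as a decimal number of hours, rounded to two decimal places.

The shift: in 11:13 AM→11:15 AM, out 9:52 PM→9:45 PM; 10 h 30 min

10.50 hours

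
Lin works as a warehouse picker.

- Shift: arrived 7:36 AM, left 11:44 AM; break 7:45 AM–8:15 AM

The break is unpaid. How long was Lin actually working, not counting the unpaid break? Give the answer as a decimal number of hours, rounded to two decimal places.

Shift: 7:36 AM–11:44 AM = 4 h 8 min; less 30 min break → 3 h 38 min

3.63 hours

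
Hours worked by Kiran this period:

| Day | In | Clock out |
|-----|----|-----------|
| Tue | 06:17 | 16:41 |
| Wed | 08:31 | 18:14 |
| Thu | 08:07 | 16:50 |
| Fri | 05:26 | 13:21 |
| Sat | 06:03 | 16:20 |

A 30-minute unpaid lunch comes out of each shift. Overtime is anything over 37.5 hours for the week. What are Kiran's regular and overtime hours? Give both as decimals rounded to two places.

Regular 37.50 hours, overtime 7.03 hours

Tue: 06:17–16:41 = 10 h 24 min; less 30 min break → 9 h 54 min
Wed: 08:31–18:14 = 9 h 43 min; less 30 min break → 9 h 13 min
Thu: 08:07–16:50 = 8 h 43 min; less 30 min break → 8 h 13 min
Fri: 05:26–13:21 = 7 h 55 min; less 30 min break → 7 h 25 min
Sat: 06:03–16:20 = 10 h 17 min; less 30 min break → 9 h 47 min
Total worked: 44 h 32 min = 44.53 h.
Threshold 37.5 h → overtime 7 h 2 min, regular 37 h 30 min.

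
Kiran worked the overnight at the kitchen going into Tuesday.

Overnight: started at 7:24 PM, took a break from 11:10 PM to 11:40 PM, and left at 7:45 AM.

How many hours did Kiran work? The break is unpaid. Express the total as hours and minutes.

11 h 51 min

Overnight: 7:24 PM → midnight = 4 h 36 min; midnight → 7:45 AM = 7 h 45 min; span 12 h 21 min; less 30 min break → 11 h 51 min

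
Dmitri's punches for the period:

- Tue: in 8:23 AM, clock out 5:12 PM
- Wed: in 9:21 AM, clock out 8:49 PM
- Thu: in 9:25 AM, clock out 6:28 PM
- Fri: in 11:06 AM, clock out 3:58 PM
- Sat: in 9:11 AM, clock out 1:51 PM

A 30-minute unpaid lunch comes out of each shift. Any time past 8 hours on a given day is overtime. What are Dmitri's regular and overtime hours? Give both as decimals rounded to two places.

Tue: 8:23 AM–5:12 PM = 8 h 49 min; less 30 min break → 8 h 19 min
Wed: 9:21 AM–8:49 PM = 11 h 28 min; less 30 min break → 10 h 58 min
Thu: 9:25 AM–6:28 PM = 9 h 3 min; less 30 min break → 8 h 33 min
Fri: 11:06 AM–3:58 PM = 4 h 52 min; less 30 min break → 4 h 22 min
Sat: 9:11 AM–1:51 PM = 4 h 40 min; less 30 min break → 4 h 10 min
Tue reg 8 h 0 min / OT 0 h 19 min; Wed reg 8 h 0 min / OT 2 h 58 min; Thu reg 8 h 0 min / OT 0 h 33 min; Fri reg 4 h 22 min / OT 0 h 0 min; Sat reg 4 h 10 min / OT 0 h 0 min.
Totals: regular 32 h 32 min, overtime 3 h 50 min.

Regular 32.53 hours, overtime 3.83 hours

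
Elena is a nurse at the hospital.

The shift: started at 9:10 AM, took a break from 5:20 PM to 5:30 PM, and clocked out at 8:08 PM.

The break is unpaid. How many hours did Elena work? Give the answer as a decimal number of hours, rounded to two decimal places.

The shift: 9:10 AM–8:08 PM = 10 h 58 min; less 10 min break → 10 h 48 min

10.80 hours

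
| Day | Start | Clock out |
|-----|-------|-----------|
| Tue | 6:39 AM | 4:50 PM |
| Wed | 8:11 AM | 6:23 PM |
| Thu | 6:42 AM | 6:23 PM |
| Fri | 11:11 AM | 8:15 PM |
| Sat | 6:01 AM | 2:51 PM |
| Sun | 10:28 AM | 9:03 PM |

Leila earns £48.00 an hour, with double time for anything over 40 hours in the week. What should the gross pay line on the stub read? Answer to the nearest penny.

Tue: 6:39 AM–4:50 PM = 10 h 11 min
Wed: 8:11 AM–6:23 PM = 10 h 12 min
Thu: 6:42 AM–6:23 PM = 11 h 41 min
Fri: 11:11 AM–8:15 PM = 9 h 4 min
Sat: 6:01 AM–2:51 PM = 8 h 50 min
Sun: 10:28 AM–9:03 PM = 10 h 35 min
Total worked: 60 h 33 min = 3633 min.
Regular 40 h 0 min = 2400 min at £48.00/h; overtime 20 h 33 min = 1233 min at £96.00/h.
Pay = (2400 × £48.00 + 1233 × £96.00) ÷ 60 = £3892.80.

£3892.80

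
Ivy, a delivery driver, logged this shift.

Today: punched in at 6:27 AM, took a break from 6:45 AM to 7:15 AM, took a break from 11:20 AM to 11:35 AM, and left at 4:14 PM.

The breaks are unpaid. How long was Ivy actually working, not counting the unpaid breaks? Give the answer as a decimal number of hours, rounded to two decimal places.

Today: 6:27 AM–4:14 PM = 9 h 47 min; less 45 min break → 9 h 2 min

9.03 hours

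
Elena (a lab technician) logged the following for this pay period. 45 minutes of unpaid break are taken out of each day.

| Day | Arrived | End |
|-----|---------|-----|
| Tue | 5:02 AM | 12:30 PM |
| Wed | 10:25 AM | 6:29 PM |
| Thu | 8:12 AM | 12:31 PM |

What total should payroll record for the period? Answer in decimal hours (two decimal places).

17.60 hours

Tue: 5:02 AM–12:30 PM = 7 h 28 min; less 45 min break → 6 h 43 min
Wed: 10:25 AM–6:29 PM = 8 h 4 min; less 45 min break → 7 h 19 min
Thu: 8:12 AM–12:31 PM = 4 h 19 min; less 45 min break → 3 h 34 min
Total: 6 h 43 min + 7 h 19 min + 3 h 34 min = 17 h 36 min.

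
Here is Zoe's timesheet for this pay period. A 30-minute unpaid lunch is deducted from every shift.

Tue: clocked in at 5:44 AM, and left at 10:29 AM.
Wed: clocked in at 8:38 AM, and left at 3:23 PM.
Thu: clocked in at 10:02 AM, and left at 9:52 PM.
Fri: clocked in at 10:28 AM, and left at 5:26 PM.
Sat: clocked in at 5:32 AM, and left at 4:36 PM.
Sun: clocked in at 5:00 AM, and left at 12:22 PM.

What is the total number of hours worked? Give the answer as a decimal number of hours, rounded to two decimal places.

Tue: 5:44 AM–10:29 AM = 4 h 45 min; less 30 min break → 4 h 15 min
Wed: 8:38 AM–3:23 PM = 6 h 45 min; less 30 min break → 6 h 15 min
Thu: 10:02 AM–9:52 PM = 11 h 50 min; less 30 min break → 11 h 20 min
Fri: 10:28 AM–5:26 PM = 6 h 58 min; less 30 min break → 6 h 28 min
Sat: 5:32 AM–4:36 PM = 11 h 4 min; less 30 min break → 10 h 34 min
Sun: 5:00 AM–12:22 PM = 7 h 22 min; less 30 min break → 6 h 52 min
Total: 4 h 15 min + 6 h 15 min + 11 h 20 min + 6 h 28 min + 10 h 34 min + 6 h 52 min = 45 h 44 min.

45.73 hours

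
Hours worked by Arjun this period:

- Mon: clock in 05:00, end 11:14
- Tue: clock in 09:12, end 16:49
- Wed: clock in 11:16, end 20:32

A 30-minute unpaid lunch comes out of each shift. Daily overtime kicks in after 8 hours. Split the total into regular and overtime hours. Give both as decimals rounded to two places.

Regular 20.85 hours, overtime 0.77 hours

Mon: 05:00–11:14 = 6 h 14 min; less 30 min break → 5 h 44 min
Tue: 09:12–16:49 = 7 h 37 min; less 30 min break → 7 h 7 min
Wed: 11:16–20:32 = 9 h 16 min; less 30 min break → 8 h 46 min
Mon reg 5 h 44 min / OT 0 h 0 min; Tue reg 7 h 7 min / OT 0 h 0 min; Wed reg 8 h 0 min / OT 0 h 46 min.
Totals: regular 20 h 51 min, overtime 0 h 46 min.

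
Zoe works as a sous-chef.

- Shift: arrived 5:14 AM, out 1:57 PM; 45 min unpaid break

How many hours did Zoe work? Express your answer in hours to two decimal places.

7.97 hours

Shift: 5:14 AM–1:57 PM = 8 h 43 min; less 45 min break → 7 h 58 min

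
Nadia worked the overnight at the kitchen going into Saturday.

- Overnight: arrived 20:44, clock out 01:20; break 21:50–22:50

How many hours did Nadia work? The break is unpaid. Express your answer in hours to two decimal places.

Overnight: 20:44 → midnight = 3 h 16 min; midnight → 01:20 = 1 h 20 min; span 4 h 36 min; less 60 min break → 3 h 36 min

3.60 hours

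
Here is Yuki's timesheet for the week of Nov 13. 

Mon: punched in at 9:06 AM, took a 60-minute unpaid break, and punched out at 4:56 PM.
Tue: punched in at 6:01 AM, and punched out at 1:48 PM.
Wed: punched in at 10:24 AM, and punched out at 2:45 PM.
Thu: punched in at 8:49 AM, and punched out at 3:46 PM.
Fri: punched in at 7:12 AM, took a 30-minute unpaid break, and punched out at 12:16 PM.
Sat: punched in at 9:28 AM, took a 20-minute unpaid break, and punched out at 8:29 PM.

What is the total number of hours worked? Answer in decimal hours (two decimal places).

Mon: 9:06 AM–4:56 PM = 7 h 50 min; less 60 min break → 6 h 50 min
Tue: 6:01 AM–1:48 PM = 7 h 47 min
Wed: 10:24 AM–2:45 PM = 4 h 21 min
Thu: 8:49 AM–3:46 PM = 6 h 57 min
Fri: 7:12 AM–12:16 PM = 5 h 4 min; less 30 min break → 4 h 34 min
Sat: 9:28 AM–8:29 PM = 11 h 1 min; less 20 min break → 10 h 41 min
Total: 6 h 50 min + 7 h 47 min + 4 h 21 min + 6 h 57 min + 4 h 34 min + 10 h 41 min = 41 h 10 min.

41.17 hours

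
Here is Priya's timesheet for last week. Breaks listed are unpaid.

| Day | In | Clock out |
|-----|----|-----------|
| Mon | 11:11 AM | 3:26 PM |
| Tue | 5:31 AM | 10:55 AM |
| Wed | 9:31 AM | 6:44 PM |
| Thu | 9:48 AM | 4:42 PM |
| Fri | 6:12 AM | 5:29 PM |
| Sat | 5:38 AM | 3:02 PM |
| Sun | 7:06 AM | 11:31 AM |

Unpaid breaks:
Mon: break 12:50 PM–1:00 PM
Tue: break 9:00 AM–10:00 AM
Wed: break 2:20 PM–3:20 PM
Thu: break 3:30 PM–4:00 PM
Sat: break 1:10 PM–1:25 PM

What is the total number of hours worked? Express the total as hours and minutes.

47 h 57 min

Mon: 11:11 AM–3:26 PM = 4 h 15 min; less 10 min break → 4 h 5 min
Tue: 5:31 AM–10:55 AM = 5 h 24 min; less 60 min break → 4 h 24 min
Wed: 9:31 AM–6:44 PM = 9 h 13 min; less 60 min break → 8 h 13 min
Thu: 9:48 AM–4:42 PM = 6 h 54 min; less 30 min break → 6 h 24 min
Fri: 6:12 AM–5:29 PM = 11 h 17 min
Sat: 5:38 AM–3:02 PM = 9 h 24 min; less 15 min break → 9 h 9 min
Sun: 7:06 AM–11:31 AM = 4 h 25 min
Total: 4 h 5 min + 4 h 24 min + 8 h 13 min + 6 h 24 min + 11 h 17 min + 9 h 9 min + 4 h 25 min = 47 h 57 min.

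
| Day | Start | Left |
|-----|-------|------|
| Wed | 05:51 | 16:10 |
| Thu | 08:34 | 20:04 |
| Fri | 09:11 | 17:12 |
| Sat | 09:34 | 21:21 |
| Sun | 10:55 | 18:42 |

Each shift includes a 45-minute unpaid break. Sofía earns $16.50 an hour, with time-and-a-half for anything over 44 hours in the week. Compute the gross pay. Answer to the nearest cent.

$766.84

Wed: 05:51–16:10 = 10 h 19 min; less 45 min break → 9 h 34 min
Thu: 08:34–20:04 = 11 h 30 min; less 45 min break → 10 h 45 min
Fri: 09:11–17:12 = 8 h 1 min; less 45 min break → 7 h 16 min
Sat: 09:34–21:21 = 11 h 47 min; less 45 min break → 11 h 2 min
Sun: 10:55–18:42 = 7 h 47 min; less 45 min break → 7 h 2 min
Total worked: 45 h 39 min = 2739 min.
Regular 44 h 0 min = 2640 min at $16.50/h; overtime 1 h 39 min = 99 min at $24.75/h.
Pay = (2640 × $16.50 + 99 × $24.75) ÷ 60 = $766.84.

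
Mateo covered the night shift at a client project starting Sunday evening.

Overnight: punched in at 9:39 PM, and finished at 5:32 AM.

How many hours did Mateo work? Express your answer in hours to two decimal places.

Overnight: 9:39 PM → midnight = 2 h 21 min; midnight → 5:32 AM = 5 h 32 min; span 7 h 53 min

7.88 hours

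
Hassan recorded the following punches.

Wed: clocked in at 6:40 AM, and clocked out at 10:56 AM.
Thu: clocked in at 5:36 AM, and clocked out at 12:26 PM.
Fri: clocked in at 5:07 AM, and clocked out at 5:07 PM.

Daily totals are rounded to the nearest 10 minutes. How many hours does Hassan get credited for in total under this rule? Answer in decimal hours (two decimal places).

23.17 hours

Wed: 6:40 AM–10:56 AM = 4 h 16 min → rounds to 4 h 20 min
Thu: 5:36 AM–12:26 PM = 6 h 50 min → rounds to 6 h 50 min
Fri: 5:07 AM–5:07 PM = 12 h 0 min → rounds to 12 h 0 min
Total credited: 23 h 10 min.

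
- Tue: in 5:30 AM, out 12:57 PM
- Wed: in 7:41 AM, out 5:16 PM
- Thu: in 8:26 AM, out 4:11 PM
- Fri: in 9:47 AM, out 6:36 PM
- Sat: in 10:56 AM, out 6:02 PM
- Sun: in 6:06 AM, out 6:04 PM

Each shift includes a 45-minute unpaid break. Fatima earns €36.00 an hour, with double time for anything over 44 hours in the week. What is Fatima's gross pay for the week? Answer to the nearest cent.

€1884.00

Tue: 5:30 AM–12:57 PM = 7 h 27 min; less 45 min break → 6 h 42 min
Wed: 7:41 AM–5:16 PM = 9 h 35 min; less 45 min break → 8 h 50 min
Thu: 8:26 AM–4:11 PM = 7 h 45 min; less 45 min break → 7 h 0 min
Fri: 9:47 AM–6:36 PM = 8 h 49 min; less 45 min break → 8 h 4 min
Sat: 10:56 AM–6:02 PM = 7 h 6 min; less 45 min break → 6 h 21 min
Sun: 6:06 AM–6:04 PM = 11 h 58 min; less 45 min break → 11 h 13 min
Total worked: 48 h 10 min = 2890 min.
Regular 44 h 0 min = 2640 min at €36.00/h; overtime 4 h 10 min = 250 min at €72.00/h.
Pay = (2640 × €36.00 + 250 × €72.00) ÷ 60 = €1884.00.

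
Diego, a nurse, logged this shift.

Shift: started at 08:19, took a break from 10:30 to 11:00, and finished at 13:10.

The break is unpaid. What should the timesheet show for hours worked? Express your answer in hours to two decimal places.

Shift: 08:19–13:10 = 4 h 51 min; less 30 min break → 4 h 21 min

4.35 hours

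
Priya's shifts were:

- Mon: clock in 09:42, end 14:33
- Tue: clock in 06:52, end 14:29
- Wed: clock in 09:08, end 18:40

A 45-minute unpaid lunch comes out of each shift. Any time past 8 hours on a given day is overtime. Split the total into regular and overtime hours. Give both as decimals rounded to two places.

Regular 18.97 hours, overtime 0.78 hours

Mon: 09:42–14:33 = 4 h 51 min; less 45 min break → 4 h 6 min
Tue: 06:52–14:29 = 7 h 37 min; less 45 min break → 6 h 52 min
Wed: 09:08–18:40 = 9 h 32 min; less 45 min break → 8 h 47 min
Mon reg 4 h 6 min / OT 0 h 0 min; Tue reg 6 h 52 min / OT 0 h 0 min; Wed reg 8 h 0 min / OT 0 h 47 min.
Totals: regular 18 h 58 min, overtime 0 h 47 min.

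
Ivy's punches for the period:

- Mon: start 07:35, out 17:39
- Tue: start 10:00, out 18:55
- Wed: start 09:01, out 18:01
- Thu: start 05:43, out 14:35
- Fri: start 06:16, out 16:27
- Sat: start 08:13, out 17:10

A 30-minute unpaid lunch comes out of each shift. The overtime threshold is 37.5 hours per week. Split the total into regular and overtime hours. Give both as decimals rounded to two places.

Mon: 07:35–17:39 = 10 h 4 min; less 30 min break → 9 h 34 min
Tue: 10:00–18:55 = 8 h 55 min; less 30 min break → 8 h 25 min
Wed: 09:01–18:01 = 9 h 0 min; less 30 min break → 8 h 30 min
Thu: 05:43–14:35 = 8 h 52 min; less 30 min break → 8 h 22 min
Fri: 06:16–16:27 = 10 h 11 min; less 30 min break → 9 h 41 min
Sat: 08:13–17:10 = 8 h 57 min; less 30 min break → 8 h 27 min
Total worked: 52 h 59 min = 52.98 h.
Threshold 37.5 h → overtime 15 h 29 min, regular 37 h 30 min.

Regular 37.50 hours, overtime 15.48 hours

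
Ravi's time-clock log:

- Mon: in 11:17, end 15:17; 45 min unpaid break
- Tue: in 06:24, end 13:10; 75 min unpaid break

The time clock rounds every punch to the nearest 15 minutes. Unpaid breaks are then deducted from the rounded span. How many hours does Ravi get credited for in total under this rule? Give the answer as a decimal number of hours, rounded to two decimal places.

8.75 hours

Mon: in 11:17→11:15, out 15:17→15:15; 4 h 0 min − 45 min = 3 h 15 min
Tue: in 06:24→06:30, out 13:10→13:15; 6 h 45 min − 75 min = 5 h 30 min
Total credited: 8 h 45 min.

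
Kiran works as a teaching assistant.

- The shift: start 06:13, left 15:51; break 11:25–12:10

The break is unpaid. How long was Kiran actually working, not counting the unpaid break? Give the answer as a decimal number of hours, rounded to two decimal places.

The shift: 06:13–15:51 = 9 h 38 min; less 45 min break → 8 h 53 min

8.88 hours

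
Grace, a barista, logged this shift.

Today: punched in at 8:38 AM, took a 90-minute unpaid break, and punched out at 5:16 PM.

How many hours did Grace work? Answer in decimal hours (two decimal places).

Today: 8:38 AM–5:16 PM = 8 h 38 min; less 90 min break → 7 h 8 min

7.13 hours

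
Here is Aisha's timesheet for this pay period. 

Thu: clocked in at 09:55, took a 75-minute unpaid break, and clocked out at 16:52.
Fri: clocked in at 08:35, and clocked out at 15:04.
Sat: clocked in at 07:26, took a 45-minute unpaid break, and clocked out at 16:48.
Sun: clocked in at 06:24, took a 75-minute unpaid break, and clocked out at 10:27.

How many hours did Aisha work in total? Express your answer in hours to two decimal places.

Thu: 09:55–16:52 = 6 h 57 min; less 75 min break → 5 h 42 min
Fri: 08:35–15:04 = 6 h 29 min
Sat: 07:26–16:48 = 9 h 22 min; less 45 min break → 8 h 37 min
Sun: 06:24–10:27 = 4 h 3 min; less 75 min break → 2 h 48 min
Total: 5 h 42 min + 6 h 29 min + 8 h 37 min + 2 h 48 min = 23 h 36 min.

23.60 hours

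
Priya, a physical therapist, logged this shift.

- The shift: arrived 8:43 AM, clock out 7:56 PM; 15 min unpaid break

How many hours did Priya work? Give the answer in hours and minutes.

10 h 58 min

The shift: 8:43 AM–7:56 PM = 11 h 13 min; less 15 min break → 10 h 58 min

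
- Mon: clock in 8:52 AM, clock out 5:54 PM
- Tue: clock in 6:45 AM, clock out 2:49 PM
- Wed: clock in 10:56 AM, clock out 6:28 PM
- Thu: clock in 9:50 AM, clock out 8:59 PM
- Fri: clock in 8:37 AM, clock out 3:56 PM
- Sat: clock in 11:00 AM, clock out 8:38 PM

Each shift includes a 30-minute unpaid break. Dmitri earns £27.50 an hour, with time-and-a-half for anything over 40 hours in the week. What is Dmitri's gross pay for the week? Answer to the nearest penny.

£1501.50

Mon: 8:52 AM–5:54 PM = 9 h 2 min; less 30 min break → 8 h 32 min
Tue: 6:45 AM–2:49 PM = 8 h 4 min; less 30 min break → 7 h 34 min
Wed: 10:56 AM–6:28 PM = 7 h 32 min; less 30 min break → 7 h 2 min
Thu: 9:50 AM–8:59 PM = 11 h 9 min; less 30 min break → 10 h 39 min
Fri: 8:37 AM–3:56 PM = 7 h 19 min; less 30 min break → 6 h 49 min
Sat: 11:00 AM–8:38 PM = 9 h 38 min; less 30 min break → 9 h 8 min
Total worked: 49 h 44 min = 2984 min.
Regular 40 h 0 min = 2400 min at £27.50/h; overtime 9 h 44 min = 584 min at £41.25/h.
Pay = (2400 × £27.50 + 584 × £41.25) ÷ 60 = £1501.50.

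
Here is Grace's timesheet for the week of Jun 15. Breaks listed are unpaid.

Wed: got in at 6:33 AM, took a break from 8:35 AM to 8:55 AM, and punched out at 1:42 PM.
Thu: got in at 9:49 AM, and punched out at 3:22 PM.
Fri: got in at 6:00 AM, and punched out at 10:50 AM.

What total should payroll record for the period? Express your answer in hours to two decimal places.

17.20 hours

Wed: 6:33 AM–1:42 PM = 7 h 9 min; less 20 min break → 6 h 49 min
Thu: 9:49 AM–3:22 PM = 5 h 33 min
Fri: 6:00 AM–10:50 AM = 4 h 50 min
Total: 6 h 49 min + 5 h 33 min + 4 h 50 min = 17 h 12 min.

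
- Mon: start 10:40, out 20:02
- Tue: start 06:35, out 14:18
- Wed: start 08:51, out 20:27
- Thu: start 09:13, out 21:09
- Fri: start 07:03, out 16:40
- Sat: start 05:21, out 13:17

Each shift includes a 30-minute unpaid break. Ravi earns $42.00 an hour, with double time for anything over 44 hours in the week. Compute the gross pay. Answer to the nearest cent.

$2786.00

Mon: 10:40–20:02 = 9 h 22 min; less 30 min break → 8 h 52 min
Tue: 06:35–14:18 = 7 h 43 min; less 30 min break → 7 h 13 min
Wed: 08:51–20:27 = 11 h 36 min; less 30 min break → 11 h 6 min
Thu: 09:13–21:09 = 11 h 56 min; less 30 min break → 11 h 26 min
Fri: 07:03–16:40 = 9 h 37 min; less 30 min break → 9 h 7 min
Sat: 05:21–13:17 = 7 h 56 min; less 30 min break → 7 h 26 min
Total worked: 55 h 10 min = 3310 min.
Regular 44 h 0 min = 2640 min at $42.00/h; overtime 11 h 10 min = 670 min at $84.00/h.
Pay = (2640 × $42.00 + 670 × $84.00) ÷ 60 = $2786.00.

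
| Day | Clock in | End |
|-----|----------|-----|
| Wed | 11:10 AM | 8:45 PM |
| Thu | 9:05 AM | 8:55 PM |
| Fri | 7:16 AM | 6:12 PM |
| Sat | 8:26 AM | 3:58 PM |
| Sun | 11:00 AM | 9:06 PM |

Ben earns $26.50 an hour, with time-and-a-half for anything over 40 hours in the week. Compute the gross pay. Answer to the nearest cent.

$1456.84

Wed: 11:10 AM–8:45 PM = 9 h 35 min
Thu: 9:05 AM–8:55 PM = 11 h 50 min
Fri: 7:16 AM–6:12 PM = 10 h 56 min
Sat: 8:26 AM–3:58 PM = 7 h 32 min
Sun: 11:00 AM–9:06 PM = 10 h 6 min
Total worked: 49 h 59 min = 2999 min.
Regular 40 h 0 min = 2400 min at $26.50/h; overtime 9 h 59 min = 599 min at $39.75/h.
Pay = (2400 × $26.50 + 599 × $39.75) ÷ 60 = $1456.84.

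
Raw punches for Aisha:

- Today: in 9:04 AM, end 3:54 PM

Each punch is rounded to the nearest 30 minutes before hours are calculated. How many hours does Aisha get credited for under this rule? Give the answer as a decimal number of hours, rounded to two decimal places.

7.00 hours

Today: in 9:04 AM→9:00 AM, out 3:54 PM→4:00 PM; 7 h 0 min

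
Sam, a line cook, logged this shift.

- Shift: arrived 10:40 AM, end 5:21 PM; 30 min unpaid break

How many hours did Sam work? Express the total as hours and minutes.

Shift: 10:40 AM–5:21 PM = 6 h 41 min; less 30 min break → 6 h 11 min

6 h 11 min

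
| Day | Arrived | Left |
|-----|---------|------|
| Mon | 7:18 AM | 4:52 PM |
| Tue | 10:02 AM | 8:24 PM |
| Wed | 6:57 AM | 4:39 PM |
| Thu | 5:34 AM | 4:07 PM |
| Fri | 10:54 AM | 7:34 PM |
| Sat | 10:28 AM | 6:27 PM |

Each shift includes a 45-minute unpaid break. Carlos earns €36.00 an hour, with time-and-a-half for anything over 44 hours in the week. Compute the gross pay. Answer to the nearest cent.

€2034.00

Mon: 7:18 AM–4:52 PM = 9 h 34 min; less 45 min break → 8 h 49 min
Tue: 10:02 AM–8:24 PM = 10 h 22 min; less 45 min break → 9 h 37 min
Wed: 6:57 AM–4:39 PM = 9 h 42 min; less 45 min break → 8 h 57 min
Thu: 5:34 AM–4:07 PM = 10 h 33 min; less 45 min break → 9 h 48 min
Fri: 10:54 AM–7:34 PM = 8 h 40 min; less 45 min break → 7 h 55 min
Sat: 10:28 AM–6:27 PM = 7 h 59 min; less 45 min break → 7 h 14 min
Total worked: 52 h 20 min = 3140 min.
Regular 44 h 0 min = 2640 min at €36.00/h; overtime 8 h 20 min = 500 min at €54.00/h.
Pay = (2640 × €36.00 + 500 × €54.00) ÷ 60 = €2034.00.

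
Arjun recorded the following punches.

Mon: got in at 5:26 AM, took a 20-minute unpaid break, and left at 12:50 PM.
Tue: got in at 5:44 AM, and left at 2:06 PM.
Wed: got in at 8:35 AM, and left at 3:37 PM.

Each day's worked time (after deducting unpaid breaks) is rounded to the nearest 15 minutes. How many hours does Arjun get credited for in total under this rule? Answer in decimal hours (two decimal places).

Mon: 5:26 AM–12:50 PM = 7 h 24 min − 20 min = 7 h 4 min → rounds to 7 h 0 min
Tue: 5:44 AM–2:06 PM = 8 h 22 min → rounds to 8 h 15 min
Wed: 8:35 AM–3:37 PM = 7 h 2 min → rounds to 7 h 0 min
Total credited: 22 h 15 min.

22.25 hours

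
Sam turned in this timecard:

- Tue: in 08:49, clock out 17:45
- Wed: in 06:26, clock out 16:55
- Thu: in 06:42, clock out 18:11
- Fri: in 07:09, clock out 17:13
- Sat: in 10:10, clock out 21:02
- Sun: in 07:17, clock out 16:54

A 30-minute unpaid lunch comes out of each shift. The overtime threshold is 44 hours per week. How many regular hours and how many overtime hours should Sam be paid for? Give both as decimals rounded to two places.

Tue: 08:49–17:45 = 8 h 56 min; less 30 min break → 8 h 26 min
Wed: 06:26–16:55 = 10 h 29 min; less 30 min break → 9 h 59 min
Thu: 06:42–18:11 = 11 h 29 min; less 30 min break → 10 h 59 min
Fri: 07:09–17:13 = 10 h 4 min; less 30 min break → 9 h 34 min
Sat: 10:10–21:02 = 10 h 52 min; less 30 min break → 10 h 22 min
Sun: 07:17–16:54 = 9 h 37 min; less 30 min break → 9 h 7 min
Total worked: 58 h 27 min = 58.45 h.
Threshold 44 h → overtime 14 h 27 min, regular 44 h 0 min.

Regular 44.00 hours, overtime 14.45 hours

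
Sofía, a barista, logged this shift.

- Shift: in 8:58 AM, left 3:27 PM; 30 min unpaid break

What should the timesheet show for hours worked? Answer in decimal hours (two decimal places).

Shift: 8:58 AM–3:27 PM = 6 h 29 min; less 30 min break → 5 h 59 min

5.98 hours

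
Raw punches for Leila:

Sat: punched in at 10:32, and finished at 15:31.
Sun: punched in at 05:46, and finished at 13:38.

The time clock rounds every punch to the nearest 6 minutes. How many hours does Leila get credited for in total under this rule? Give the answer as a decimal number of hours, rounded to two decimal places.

Sat: in 10:32→10:30, out 15:31→15:30; 5 h 0 min
Sun: in 05:46→05:48, out 13:38→13:36; 7 h 48 min
Total credited: 12 h 48 min.

12.80 hours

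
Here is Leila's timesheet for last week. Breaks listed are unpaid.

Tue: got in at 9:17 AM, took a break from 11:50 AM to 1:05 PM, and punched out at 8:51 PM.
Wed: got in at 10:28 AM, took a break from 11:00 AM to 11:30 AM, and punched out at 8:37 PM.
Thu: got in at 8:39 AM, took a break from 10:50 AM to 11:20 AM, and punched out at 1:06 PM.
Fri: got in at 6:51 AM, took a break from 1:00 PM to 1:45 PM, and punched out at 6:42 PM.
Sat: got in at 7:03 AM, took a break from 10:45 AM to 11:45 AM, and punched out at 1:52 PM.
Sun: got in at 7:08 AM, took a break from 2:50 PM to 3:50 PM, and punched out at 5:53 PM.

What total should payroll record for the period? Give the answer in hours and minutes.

50 h 35 min

Tue: 9:17 AM–8:51 PM = 11 h 34 min; less 75 min break → 10 h 19 min
Wed: 10:28 AM–8:37 PM = 10 h 9 min; less 30 min break → 9 h 39 min
Thu: 8:39 AM–1:06 PM = 4 h 27 min; less 30 min break → 3 h 57 min
Fri: 6:51 AM–6:42 PM = 11 h 51 min; less 45 min break → 11 h 6 min
Sat: 7:03 AM–1:52 PM = 6 h 49 min; less 60 min break → 5 h 49 min
Sun: 7:08 AM–5:53 PM = 10 h 45 min; less 60 min break → 9 h 45 min
Total: 10 h 19 min + 9 h 39 min + 3 h 57 min + 11 h 6 min + 5 h 49 min + 9 h 45 min = 50 h 35 min.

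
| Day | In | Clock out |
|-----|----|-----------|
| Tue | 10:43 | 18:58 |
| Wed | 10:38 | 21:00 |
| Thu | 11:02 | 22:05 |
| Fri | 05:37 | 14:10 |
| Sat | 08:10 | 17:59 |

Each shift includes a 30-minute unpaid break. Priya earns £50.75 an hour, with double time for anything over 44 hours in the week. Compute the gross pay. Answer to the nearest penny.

£2388.63

Tue: 10:43–18:58 = 8 h 15 min; less 30 min break → 7 h 45 min
Wed: 10:38–21:00 = 10 h 22 min; less 30 min break → 9 h 52 min
Thu: 11:02–22:05 = 11 h 3 min; less 30 min break → 10 h 33 min
Fri: 05:37–14:10 = 8 h 33 min; less 30 min break → 8 h 3 min
Sat: 08:10–17:59 = 9 h 49 min; less 30 min break → 9 h 19 min
Total worked: 45 h 32 min = 2732 min.
Regular 44 h 0 min = 2640 min at £50.75/h; overtime 1 h 32 min = 92 min at £101.50/h.
Pay = (2640 × £50.75 + 92 × £101.50) ÷ 60 = £2388.63.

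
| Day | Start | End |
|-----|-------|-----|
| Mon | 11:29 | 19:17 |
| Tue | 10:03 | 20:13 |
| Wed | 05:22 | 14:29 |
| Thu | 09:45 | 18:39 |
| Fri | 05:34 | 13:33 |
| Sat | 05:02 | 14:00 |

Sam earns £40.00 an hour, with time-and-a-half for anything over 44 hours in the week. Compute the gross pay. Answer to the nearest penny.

Mon: 11:29–19:17 = 7 h 48 min
Tue: 10:03–20:13 = 10 h 10 min
Wed: 05:22–14:29 = 9 h 7 min
Thu: 09:45–18:39 = 8 h 54 min
Fri: 05:34–13:33 = 7 h 59 min
Sat: 05:02–14:00 = 8 h 58 min
Total worked: 52 h 56 min = 3176 min.
Regular 44 h 0 min = 2640 min at £40.00/h; overtime 8 h 56 min = 536 min at £60.00/h.
Pay = (2640 × £40.00 + 536 × £60.00) ÷ 60 = £2296.00.

£2296.00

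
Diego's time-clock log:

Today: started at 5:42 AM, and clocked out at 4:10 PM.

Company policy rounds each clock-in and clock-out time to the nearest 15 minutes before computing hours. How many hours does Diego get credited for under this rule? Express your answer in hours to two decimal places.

10.50 hours

Today: in 5:42 AM→5:45 AM, out 4:10 PM→4:15 PM; 10 h 30 min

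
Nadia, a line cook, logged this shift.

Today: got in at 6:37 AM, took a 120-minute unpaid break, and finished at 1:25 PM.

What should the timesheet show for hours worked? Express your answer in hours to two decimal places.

Today: 6:37 AM–1:25 PM = 6 h 48 min; less 120 min break → 4 h 48 min

4.80 hours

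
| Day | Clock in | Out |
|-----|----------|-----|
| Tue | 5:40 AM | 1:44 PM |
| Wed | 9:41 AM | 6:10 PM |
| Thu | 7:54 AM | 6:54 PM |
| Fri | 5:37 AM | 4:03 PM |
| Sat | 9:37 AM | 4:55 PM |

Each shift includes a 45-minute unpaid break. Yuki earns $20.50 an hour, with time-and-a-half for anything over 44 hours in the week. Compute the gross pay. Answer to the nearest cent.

Tue: 5:40 AM–1:44 PM = 8 h 4 min; less 45 min break → 7 h 19 min
Wed: 9:41 AM–6:10 PM = 8 h 29 min; less 45 min break → 7 h 44 min
Thu: 7:54 AM–6:54 PM = 11 h 0 min; less 45 min break → 10 h 15 min
Fri: 5:37 AM–4:03 PM = 10 h 26 min; less 45 min break → 9 h 41 min
Sat: 9:37 AM–4:55 PM = 7 h 18 min; less 45 min break → 6 h 33 min
Total worked: 41 h 32 min = 2492 min.
Regular 41 h 32 min = 2492 min at $20.50/h; overtime 0 h 0 min = 0 min at $30.75/h.
Pay = (2492 × $20.50 + 0 × $30.75) ÷ 60 = $851.43.

$851.43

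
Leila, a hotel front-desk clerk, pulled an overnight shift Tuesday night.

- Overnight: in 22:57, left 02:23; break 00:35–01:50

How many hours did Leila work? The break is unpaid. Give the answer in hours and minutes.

2 h 11 min

Overnight: 22:57 → midnight = 1 h 3 min; midnight → 02:23 = 2 h 23 min; span 3 h 26 min; less 75 min break → 2 h 11 min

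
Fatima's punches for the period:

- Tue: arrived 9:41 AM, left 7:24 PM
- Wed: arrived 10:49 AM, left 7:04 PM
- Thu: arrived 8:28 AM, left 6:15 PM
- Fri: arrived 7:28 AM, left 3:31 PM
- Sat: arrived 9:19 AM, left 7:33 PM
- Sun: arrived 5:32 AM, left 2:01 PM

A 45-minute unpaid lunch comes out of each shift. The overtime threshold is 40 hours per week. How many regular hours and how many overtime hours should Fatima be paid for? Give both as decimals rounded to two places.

Regular 40.00 hours, overtime 10.02 hours

Tue: 9:41 AM–7:24 PM = 9 h 43 min; less 45 min break → 8 h 58 min
Wed: 10:49 AM–7:04 PM = 8 h 15 min; less 45 min break → 7 h 30 min
Thu: 8:28 AM–6:15 PM = 9 h 47 min; less 45 min break → 9 h 2 min
Fri: 7:28 AM–3:31 PM = 8 h 3 min; less 45 min break → 7 h 18 min
Sat: 9:19 AM–7:33 PM = 10 h 14 min; less 45 min break → 9 h 29 min
Sun: 5:32 AM–2:01 PM = 8 h 29 min; less 45 min break → 7 h 44 min
Total worked: 50 h 1 min = 50.02 h.
Threshold 40 h → overtime 10 h 1 min, regular 40 h 0 min.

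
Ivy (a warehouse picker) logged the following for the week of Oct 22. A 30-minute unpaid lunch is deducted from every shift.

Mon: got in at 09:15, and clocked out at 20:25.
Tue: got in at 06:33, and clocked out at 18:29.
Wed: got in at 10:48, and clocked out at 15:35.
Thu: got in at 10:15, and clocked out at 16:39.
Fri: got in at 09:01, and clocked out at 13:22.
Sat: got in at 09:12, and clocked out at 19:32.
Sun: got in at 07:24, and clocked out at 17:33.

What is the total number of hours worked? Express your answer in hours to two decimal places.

Mon: 09:15–20:25 = 11 h 10 min; less 30 min break → 10 h 40 min
Tue: 06:33–18:29 = 11 h 56 min; less 30 min break → 11 h 26 min
Wed: 10:48–15:35 = 4 h 47 min; less 30 min break → 4 h 17 min
Thu: 10:15–16:39 = 6 h 24 min; less 30 min break → 5 h 54 min
Fri: 09:01–13:22 = 4 h 21 min; less 30 min break → 3 h 51 min
Sat: 09:12–19:32 = 10 h 20 min; less 30 min break → 9 h 50 min
Sun: 07:24–17:33 = 10 h 9 min; less 30 min break → 9 h 39 min
Total: 10 h 40 min + 11 h 26 min + 4 h 17 min + 5 h 54 min + 3 h 51 min + 9 h 50 min + 9 h 39 min = 55 h 37 min.

55.62 hours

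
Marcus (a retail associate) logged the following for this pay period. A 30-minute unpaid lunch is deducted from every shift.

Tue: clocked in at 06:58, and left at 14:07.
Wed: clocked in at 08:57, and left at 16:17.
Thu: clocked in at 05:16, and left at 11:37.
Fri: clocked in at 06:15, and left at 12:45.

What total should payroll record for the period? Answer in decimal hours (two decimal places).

25.33 hours

Tue: 06:58–14:07 = 7 h 9 min; less 30 min break → 6 h 39 min
Wed: 08:57–16:17 = 7 h 20 min; less 30 min break → 6 h 50 min
Thu: 05:16–11:37 = 6 h 21 min; less 30 min break → 5 h 51 min
Fri: 06:15–12:45 = 6 h 30 min; less 30 min break → 6 h 0 min
Total: 6 h 39 min + 6 h 50 min + 5 h 51 min + 6 h 0 min = 25 h 20 min.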